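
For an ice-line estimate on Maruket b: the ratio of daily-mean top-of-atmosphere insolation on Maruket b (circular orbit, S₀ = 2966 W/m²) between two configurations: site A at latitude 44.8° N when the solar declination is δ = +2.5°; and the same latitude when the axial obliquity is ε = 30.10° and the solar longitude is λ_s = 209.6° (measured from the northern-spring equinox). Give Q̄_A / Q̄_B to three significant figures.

Q̄_A / Q̄_B ≈ 1.74

— Configuration A (φ=+44.8°):
cos H₀ = −tan(+44.8°) tan(+2.500°) = -0.0434, H₀ = 1.6142 rad.
Bracket: H₀ sin φ sin δ + cos φ cos δ sin H₀ = 1.6142×0.70463×0.04362 + 0.70957×0.99905×0.99906 = 0.049614 + 0.708230 = 0.757844.
Q̄ = (S₀/π) × [bracket] = (2966/π) × 0.757844 = 715.49 W/m².
— Configuration B (φ=+44.8°):
Solar declination: sin δ = sin ε · sin λ_s = sin 30.10° × sin 209.6° = -0.24772, so δ = -14.342°.
cos H₀ = −tan(+44.8°) tan(-14.342°) = 0.2539, H₀ = 1.3141 rad.
Bracket: H₀ sin φ sin δ + cos φ cos δ sin H₀ = 1.3141×0.70463×-0.24772 + 0.70957×0.96883×0.96723 = -0.229377 + 0.664925 = 0.435548.
Q̄ = (S₀/π) × [bracket] = (2966/π) × 0.435548 = 411.20 W/m².
Ratio Q̄_A / Q̄_B = 715.49 / 411.20 = 1.740.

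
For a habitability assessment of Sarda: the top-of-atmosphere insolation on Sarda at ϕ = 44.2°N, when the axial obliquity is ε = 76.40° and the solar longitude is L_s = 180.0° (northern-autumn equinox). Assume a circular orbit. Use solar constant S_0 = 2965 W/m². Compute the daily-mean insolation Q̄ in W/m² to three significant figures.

Solar declination: sin δ = sin ε · sin L_s = sin 76.40° × sin 180.0° = 0.00000, so δ = +0.000°.
cos h₀ = −tan(+44.2°) tan(+0.000°) = -0.0000, h₀ = 1.5708 rad.
Bracket: h₀ sin ϕ sin δ + cos ϕ cos δ sin h₀ = 1.5708×0.69717×0.00000 + 0.71691×1.00000×1.00000 = 0.000000 + 0.716910 = 0.716910.
Q̄ = (S_0/π) × [bracket] = (2965/π) × 0.716910 = 676.6 W/m².

Q̄ ≈ 677 W/m²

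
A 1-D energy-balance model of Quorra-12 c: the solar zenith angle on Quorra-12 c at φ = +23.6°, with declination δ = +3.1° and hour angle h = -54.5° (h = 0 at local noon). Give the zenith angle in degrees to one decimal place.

cos θ_z = sin φ sin δ + cos φ cos δ cos h = 0.021650 + 0.531356 = 0.553006.
θ_z = arccos(0.553006) = 56.4°.

θ_z = 56.4°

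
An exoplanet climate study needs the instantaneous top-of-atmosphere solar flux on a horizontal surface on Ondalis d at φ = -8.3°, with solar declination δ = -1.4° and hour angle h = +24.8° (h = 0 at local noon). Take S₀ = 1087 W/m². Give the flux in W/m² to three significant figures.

980 W/m²

cos θ_z = sin φ sin δ + cos φ cos δ cos h = 0.003527 + 0.898001 = 0.901528.
Flux = S₀ · cos θ_z = 1087 × 0.901528 = 980.0 W/m².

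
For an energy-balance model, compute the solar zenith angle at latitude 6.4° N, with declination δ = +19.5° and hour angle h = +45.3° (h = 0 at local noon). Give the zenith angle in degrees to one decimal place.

θ_z = 45.9°

cos θ_z = sin ϕ sin δ + cos ϕ cos δ cos h = 0.037209 + 0.658917 = 0.696126.
θ_z = arccos(0.696126) = 45.9°.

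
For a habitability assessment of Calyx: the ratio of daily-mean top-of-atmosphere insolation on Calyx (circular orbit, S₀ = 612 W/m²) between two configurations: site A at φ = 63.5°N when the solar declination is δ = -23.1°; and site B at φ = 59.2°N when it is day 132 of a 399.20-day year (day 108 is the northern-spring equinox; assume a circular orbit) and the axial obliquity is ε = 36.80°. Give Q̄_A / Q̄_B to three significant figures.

Q̄_A / Q̄_B ≈ 0.0257

— Configuration A (φ=+63.5°):
cos H₀ = −tan(+63.5°) tan(-23.100°) = 0.8555, H₀ = 0.5443 rad.
Bracket: H₀ sin φ sin δ + cos φ cos δ sin H₀ = 0.5443×0.89493×-0.39234 + 0.44620×0.91982×0.51780 = -0.191113 + 0.212517 = 0.021404.
Q̄ = (S₀/π) × [bracket] = (612/π) × 0.021404 = 4.1696 W/m².
— Configuration B (φ=+59.2°):
Solar longitude: λ_s = 360° × (132 − 108)/399.20 = 21.643°.
sin δ = sin 36.80° × sin 21.643° = 0.22094, so δ = +12.764°.
cos H₀ = −tan(+59.2°) tan(+12.764°) = -0.3800, H₀ = 1.9606 rad.
Bracket: H₀ sin φ sin δ + cos φ cos δ sin H₀ = 1.9606×0.85896×0.22094 + 0.51204×0.97529×0.92498 = 0.372080 + 0.461923 = 0.834003.
Q̄ = (S₀/π) × [bracket] = (612/π) × 0.834003 = 162.47 W/m².
Ratio Q̄_A / Q̄_B = 4.1696 / 162.47 = 0.02566.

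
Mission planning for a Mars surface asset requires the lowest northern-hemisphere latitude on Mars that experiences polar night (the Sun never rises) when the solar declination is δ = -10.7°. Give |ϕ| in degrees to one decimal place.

Polar night requires cos h₀ = −tan ϕ tan δ ≥ 1, i.e. tan ϕ tan δ ≤ −1.
The boundary is |tan ϕ| · |tan δ| = 1, so |ϕ| = 90° − |δ| = 90° − 10.7° = 79.3° in the northern hemisphere.

|ϕ| = 79.3°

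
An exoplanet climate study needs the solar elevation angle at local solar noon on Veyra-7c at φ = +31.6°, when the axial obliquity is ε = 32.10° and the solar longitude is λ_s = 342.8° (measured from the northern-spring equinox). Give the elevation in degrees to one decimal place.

49.4°

Solar declination: sin δ = sin ε · sin λ_s = sin 32.10° × sin 342.8° = -0.15714, so δ = -9.041°.
At local noon the hour angle is zero, so the zenith angle equals |φ − δ| = |+31.6° − (-9.041°)| = 40.641°.
Elevation = 90° − 40.641° = 49.4°.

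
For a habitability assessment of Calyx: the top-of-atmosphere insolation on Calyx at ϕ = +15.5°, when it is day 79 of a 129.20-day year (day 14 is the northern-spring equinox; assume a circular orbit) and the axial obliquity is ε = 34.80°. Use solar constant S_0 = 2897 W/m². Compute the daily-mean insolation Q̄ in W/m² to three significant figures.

Q̄ ≈ 884 W/m²

Solar longitude: L_s = 360° × (79 − 14)/129.20 = 181.115°.
sin δ = sin 34.80° × sin 181.115° = -0.01110, so δ = -0.636°.
cos h₀ = −tan(+15.5°) tan(-0.636°) = 0.0031, h₀ = 1.5677 rad.
Bracket: h₀ sin ϕ sin δ + cos ϕ cos δ sin h₀ = 1.5677×0.26724×-0.01110 + 0.96363×0.99994×1.00000 = -0.004650 + 0.963572 = 0.958922.
Q̄ = (S_0/π) × [bracket] = (2897/π) × 0.958922 = 884.3 W/m².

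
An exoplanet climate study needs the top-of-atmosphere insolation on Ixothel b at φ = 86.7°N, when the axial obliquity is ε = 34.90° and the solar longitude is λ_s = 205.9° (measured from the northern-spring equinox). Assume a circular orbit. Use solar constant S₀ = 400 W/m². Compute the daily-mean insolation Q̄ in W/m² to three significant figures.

Q̄ ≈ 0.00 W/m²

Solar declination: sin δ = sin ε · sin λ_s = sin 34.90° × sin 205.9° = -0.24991, so δ = -14.472°.
cos H₀ = −tan(+86.7°) tan(-14.472°) = 4.4763 ≥ 1 ⇒ polar night, H₀ = 0 and Q̄ = 0.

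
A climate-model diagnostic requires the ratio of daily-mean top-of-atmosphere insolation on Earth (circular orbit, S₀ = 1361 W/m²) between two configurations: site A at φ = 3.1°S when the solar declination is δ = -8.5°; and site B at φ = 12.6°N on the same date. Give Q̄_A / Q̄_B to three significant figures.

Q̄_A / Q̄_B ≈ 1.09

— Configuration A (φ=-3.1°):
cos H₀ = −tan(-3.1°) tan(-8.500°) = -0.0081, H₀ = 1.5789 rad.
Bracket: H₀ sin φ sin δ + cos φ cos δ sin H₀ = 1.5789×-0.05408×-0.14781 + 0.99854×0.98902×0.99997 = 0.012621 + 0.987546 = 1.000167.
Q̄ = (S₀/π) × [bracket] = (1361/π) × 1.000167 = 433.29 W/m².
— Configuration B (φ=+12.6°):
cos H₀ = −tan(+12.6°) tan(-8.500°) = 0.0334, H₀ = 1.5374 rad.
Bracket: H₀ sin φ sin δ + cos φ cos δ sin H₀ = 1.5374×0.21814×-0.14781 + 0.97592×0.98902×0.99944 = -0.049571 + 0.964664 = 0.915093.
Q̄ = (S₀/π) × [bracket] = (1361/π) × 0.915093 = 396.44 W/m².
Ratio Q̄_A / Q̄_B = 433.29 / 396.44 = 1.093.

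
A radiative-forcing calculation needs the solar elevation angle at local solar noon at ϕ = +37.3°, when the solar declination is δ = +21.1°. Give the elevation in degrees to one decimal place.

At local noon the hour angle is zero, so the zenith angle equals |ϕ − δ| = |+37.3° − (+21.100°)| = 16.200°.
Elevation = 90° − 16.200° = 73.8°.

73.8°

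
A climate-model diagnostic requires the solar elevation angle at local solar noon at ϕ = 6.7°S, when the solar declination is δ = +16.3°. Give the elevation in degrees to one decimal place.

67.0°

At local noon the hour angle is zero, so the zenith angle equals |ϕ − δ| = |-6.7° − (+16.300°)| = 23.000°.
Elevation = 90° − 23.000° = 67.0°.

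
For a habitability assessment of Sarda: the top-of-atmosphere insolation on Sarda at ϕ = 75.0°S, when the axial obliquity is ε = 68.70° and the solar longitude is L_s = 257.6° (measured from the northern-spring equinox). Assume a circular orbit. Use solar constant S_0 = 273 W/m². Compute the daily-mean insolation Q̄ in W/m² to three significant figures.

Solar declination: sin δ = sin ε · sin L_s = sin 68.70° × sin 257.6° = -0.90996, so δ = -65.499°.
cos h₀ = −tan(-75.0°) tan(-65.499°) = -8.1890 ≤ −1 ⇒ polar day, h₀ = π.
Bracket: h₀ sin ϕ sin δ + cos ϕ cos δ sin h₀ = 3.1416×-0.96593×-0.90996 + 0.25882×0.41470×0.00000 = 2.761333 + 0.000000 = 2.761333.
Q̄ = (S_0/π) × [bracket] = (273/π) × 2.761333 = 240.0 W/m².

Q̄ ≈ 240 W/m²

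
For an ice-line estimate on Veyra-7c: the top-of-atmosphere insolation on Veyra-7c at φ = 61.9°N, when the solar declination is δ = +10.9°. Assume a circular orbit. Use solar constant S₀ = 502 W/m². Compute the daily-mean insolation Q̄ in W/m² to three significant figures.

cos H₀ = −tan(+61.9°) tan(+10.900°) = -0.3607, H₀ = 1.9398 rad.
Bracket: H₀ sin φ sin δ + cos φ cos δ sin H₀ = 1.9398×0.88213×0.18910 + 0.47101×0.98196×0.93270 = 0.323580 + 0.431386 = 0.754966.
Q̄ = (S₀/π) × [bracket] = (502/π) × 0.754966 = 120.6 W/m².

Q̄ ≈ 121 W/m²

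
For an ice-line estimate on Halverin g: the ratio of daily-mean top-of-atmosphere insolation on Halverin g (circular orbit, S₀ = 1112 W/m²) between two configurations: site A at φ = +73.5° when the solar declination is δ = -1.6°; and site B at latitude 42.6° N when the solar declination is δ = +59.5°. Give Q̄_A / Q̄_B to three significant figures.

— Configuration A (φ=+73.5°):
cos H₀ = −tan(+73.5°) tan(-1.600°) = 0.0943, H₀ = 1.4764 rad.
Bracket: H₀ sin φ sin δ + cos φ cos δ sin H₀ = 1.4764×0.95882×-0.02792 + 0.28402×0.99961×0.99554 = -0.039524 + 0.282643 = 0.243119.
Q̄ = (S₀/π) × [bracket] = (1112/π) × 0.243119 = 86.055 W/m².
— Configuration B (φ=+42.6°):
cos H₀ = −tan(+42.6°) tan(+59.500°) = -1.5611 ≤ −1 ⇒ polar day, H₀ = π.
Bracket: H₀ sin φ sin δ + cos φ cos δ sin H₀ = 3.1416×0.67688×0.86163 + 0.73610×0.50754×0.00000 = 1.832244 + 0.000000 = 1.832244.
Q̄ = (S₀/π) × [bracket] = (1112/π) × 1.832244 = 648.54 W/m².
Ratio Q̄_A / Q̄_B = 86.055 / 648.54 = 0.1327.

Q̄_A / Q̄_B ≈ 0.133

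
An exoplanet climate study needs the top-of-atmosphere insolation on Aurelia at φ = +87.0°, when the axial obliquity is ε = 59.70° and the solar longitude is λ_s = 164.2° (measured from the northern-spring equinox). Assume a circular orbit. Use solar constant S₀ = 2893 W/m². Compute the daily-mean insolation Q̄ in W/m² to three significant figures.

Q̄ ≈ 679 W/m²

Solar declination: sin δ = sin ε · sin λ_s = sin 59.70° × sin 164.2° = 0.23509, so δ = +13.597°.
cos H₀ = −tan(+87.0°) tan(+13.597°) = -4.6150 ≤ −1 ⇒ polar day, H₀ = π.
Bracket: H₀ sin φ sin δ + cos φ cos δ sin H₀ = 3.1416×0.99863×0.23509 + 0.05234×0.97197×0.00000 = 0.737547 + 0.000000 = 0.737547.
Q̄ = (S₀/π) × [bracket] = (2893/π) × 0.737547 = 679.2 W/m².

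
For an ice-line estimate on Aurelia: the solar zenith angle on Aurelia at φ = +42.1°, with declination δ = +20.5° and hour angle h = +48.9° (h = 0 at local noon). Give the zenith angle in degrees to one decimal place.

θ_z = 46.2°

cos θ_z = sin φ sin δ + cos φ cos δ cos h = 0.234788 + 0.456868 = 0.691656.
θ_z = arccos(0.691656) = 46.2°.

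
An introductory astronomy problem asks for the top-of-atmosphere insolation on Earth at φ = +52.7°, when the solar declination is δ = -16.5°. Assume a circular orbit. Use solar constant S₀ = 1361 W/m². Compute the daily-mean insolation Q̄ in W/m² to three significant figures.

cos H₀ = −tan(+52.7°) tan(-16.500°) = 0.3888, H₀ = 1.1714 rad.
Bracket: H₀ sin φ sin δ + cos φ cos δ sin H₀ = 1.1714×0.79547×-0.28402 + 0.60599×0.95882×0.92131 = -0.264654 + 0.535314 = 0.270660.
Q̄ = (S₀/π) × [bracket] = (1361/π) × 0.270660 = 117.3 W/m².

Q̄ ≈ 117 W/m²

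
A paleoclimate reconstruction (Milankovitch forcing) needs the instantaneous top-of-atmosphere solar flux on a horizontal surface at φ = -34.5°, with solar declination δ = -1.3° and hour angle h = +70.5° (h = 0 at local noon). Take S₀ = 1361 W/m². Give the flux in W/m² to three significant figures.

cos θ_z = sin φ sin δ + cos φ cos δ cos h = 0.012850 + 0.275028 = 0.287878.
Flux = S₀ · cos θ_z = 1361 × 0.287878 = 391.8 W/m².

392 W/m²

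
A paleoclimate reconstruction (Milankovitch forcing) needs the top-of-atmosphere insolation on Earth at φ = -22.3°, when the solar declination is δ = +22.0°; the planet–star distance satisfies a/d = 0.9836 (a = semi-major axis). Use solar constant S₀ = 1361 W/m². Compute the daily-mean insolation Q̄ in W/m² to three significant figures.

cos H₀ = −tan(-22.3°) tan(+22.000°) = 0.1657, H₀ = 1.4043 rad.
Bracket: H₀ sin φ sin δ + cos φ cos δ sin H₀ = 1.4043×-0.37946×0.37461 + 0.92521×0.92718×0.98618 = -0.199621 + 0.845981 = 0.646360.
Inverse-square distance factor (a/d)² = 0.9836² = 0.967469.
Q̄ = (S₀/π) × 0.967469 × [bracket] = (1361/π) × 0.967469 × 0.646360 = 270.9 W/m².

Q̄ ≈ 271 W/m²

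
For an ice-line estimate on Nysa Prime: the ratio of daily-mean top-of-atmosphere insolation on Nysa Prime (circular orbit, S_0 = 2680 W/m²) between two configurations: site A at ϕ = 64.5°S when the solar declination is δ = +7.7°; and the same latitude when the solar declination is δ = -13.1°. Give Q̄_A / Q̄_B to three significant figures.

— Configuration A (ϕ=-64.5°):
cos h₀ = −tan(-64.5°) tan(+7.700°) = 0.2835, h₀ = 1.2834 rad.
Bracket: h₀ sin ϕ sin δ + cos ϕ cos δ sin h₀ = 1.2834×-0.90259×0.13399 + 0.43051×0.99098×0.95898 = -0.155212 + 0.409127 = 0.253915.
Q̄ = (S_0/π) × [bracket] = (2680/π) × 0.253915 = 216.61 W/m².
— Configuration B (ϕ=-64.5°):
cos h₀ = −tan(-64.5°) tan(-13.100°) = -0.4879, h₀ = 2.0805 rad.
Bracket: h₀ sin ϕ sin δ + cos ϕ cos δ sin h₀ = 2.0805×-0.90259×-0.22665 + 0.43051×0.97398×0.87291 = 0.425612 + 0.366018 = 0.791630.
Q̄ = (S_0/π) × [bracket] = (2680/π) × 0.791630 = 675.32 W/m².
Ratio Q̄_A / Q̄_B = 216.61 / 675.32 = 0.3208.

Q̄_A / Q̄_B ≈ 0.321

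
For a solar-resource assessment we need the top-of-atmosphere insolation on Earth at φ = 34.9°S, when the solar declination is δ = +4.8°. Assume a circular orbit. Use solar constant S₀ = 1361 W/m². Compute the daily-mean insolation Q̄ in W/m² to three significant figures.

Q̄ ≈ 322 W/m²

cos H₀ = −tan(-34.9°) tan(+4.800°) = 0.0586, H₀ = 1.5122 rad.
Bracket: H₀ sin φ sin δ + cos φ cos δ sin H₀ = 1.5122×-0.57215×0.08368 + 0.82015×0.99649×0.99828 = -0.072400 + 0.815866 = 0.743466.
Q̄ = (S₀/π) × [bracket] = (1361/π) × 0.743466 = 322.1 W/m².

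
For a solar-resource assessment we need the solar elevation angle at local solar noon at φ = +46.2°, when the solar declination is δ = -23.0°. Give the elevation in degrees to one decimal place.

At local noon the hour angle is zero, so the zenith angle equals |φ − δ| = |+46.2° − (-23.000°)| = 69.200°.
Elevation = 90° − 69.200° = 20.8°.

20.8°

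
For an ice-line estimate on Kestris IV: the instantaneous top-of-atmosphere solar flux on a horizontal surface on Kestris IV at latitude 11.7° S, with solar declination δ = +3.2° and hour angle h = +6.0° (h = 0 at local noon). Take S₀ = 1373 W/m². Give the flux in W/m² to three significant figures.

1.32e+03 W/m²

cos θ_z = sin φ sin δ + cos φ cos δ cos h = -0.011320 + 0.972340 = 0.961020.
Flux = S₀ · cos θ_z = 1373 × 0.961020 = 1319 W/m².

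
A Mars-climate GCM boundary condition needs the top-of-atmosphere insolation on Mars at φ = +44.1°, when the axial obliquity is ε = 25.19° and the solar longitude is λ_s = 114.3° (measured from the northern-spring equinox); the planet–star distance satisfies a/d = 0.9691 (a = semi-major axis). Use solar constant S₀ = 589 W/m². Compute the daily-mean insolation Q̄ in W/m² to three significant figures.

Solar declination: sin δ = sin ε · sin λ_s = sin 25.19° × sin 114.3° = 0.38791, so δ = +22.825°.
cos H₀ = −tan(+44.1°) tan(+22.825°) = -0.4078, H₀ = 1.9909 rad.
Bracket: H₀ sin φ sin δ + cos φ cos δ sin H₀ = 1.9909×0.69591×0.38791 + 0.71813×0.92170×0.91305 = 0.537444 + 0.604348 = 1.141792.
Inverse-square distance factor (a/d)² = 0.9691² = 0.939155.
Q̄ = (S₀/π) × 0.939155 × [bracket] = (589/π) × 0.939155 × 1.141792 = 201.0 W/m².

Q̄ ≈ 201 W/m²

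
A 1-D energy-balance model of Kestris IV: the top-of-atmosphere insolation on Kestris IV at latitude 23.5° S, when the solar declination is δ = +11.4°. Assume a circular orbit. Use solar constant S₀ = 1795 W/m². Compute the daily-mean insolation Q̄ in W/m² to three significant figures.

Q̄ ≈ 445 W/m²

cos H₀ = −tan(-23.5°) tan(+11.400°) = 0.0877, H₀ = 1.4830 rad.
Bracket: H₀ sin φ sin δ + cos φ cos δ sin H₀ = 1.4830×-0.39875×0.19766 + 0.91706×0.98027×0.99615 = -0.116885 + 0.895505 = 0.778620.
Q̄ = (S₀/π) × [bracket] = (1795/π) × 0.778620 = 444.9 W/m².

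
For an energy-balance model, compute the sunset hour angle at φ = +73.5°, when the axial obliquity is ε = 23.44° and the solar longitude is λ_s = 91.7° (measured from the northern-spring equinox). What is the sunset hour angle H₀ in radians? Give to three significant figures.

Solar declination: sin δ = sin ε · sin λ_s = sin 23.44° × sin 91.7° = 0.39761, so δ = +23.429°.
Sunrise equation: cos H₀ = −tan φ · tan δ = -1.4629 ≤ −1, so the Sun never sets (polar day) and H₀ = π.

H₀ = 3.14 rad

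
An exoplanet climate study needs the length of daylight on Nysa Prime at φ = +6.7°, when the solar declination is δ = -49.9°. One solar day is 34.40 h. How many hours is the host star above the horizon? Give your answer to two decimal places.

cos H₀ = −tan φ · tan δ = −tan(+6.7°) × tan(-49.900°) = 0.1395, so H₀ = 1.4308 rad = 81.98°.
Daylight = 2H₀/(2π) × 34.40 h = (1.4308/π) × 34.40 = 15.67 h.

15.67 h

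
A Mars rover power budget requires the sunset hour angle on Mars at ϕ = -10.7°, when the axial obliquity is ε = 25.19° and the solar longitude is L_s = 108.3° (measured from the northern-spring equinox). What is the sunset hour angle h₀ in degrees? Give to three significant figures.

h₀ = 85.2°

Solar declination: sin δ = sin ε · sin L_s = sin 25.19° × sin 108.3° = 0.40410, so δ = +23.834°.
cos h₀ = −tan ϕ · tan δ = −tan(-10.7°) × tan(+23.834°) = 0.0835, so h₀ = 1.4872 rad = 85.21°.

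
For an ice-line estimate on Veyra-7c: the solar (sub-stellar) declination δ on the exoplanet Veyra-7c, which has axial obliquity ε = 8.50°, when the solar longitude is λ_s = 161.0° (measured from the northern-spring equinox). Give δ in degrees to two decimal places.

δ = +2.76°

sin δ = sin ε · sin λ_s = sin 8.50° × sin 161.0° = 0.048122.
δ = arcsin(0.048122) = +2.76°.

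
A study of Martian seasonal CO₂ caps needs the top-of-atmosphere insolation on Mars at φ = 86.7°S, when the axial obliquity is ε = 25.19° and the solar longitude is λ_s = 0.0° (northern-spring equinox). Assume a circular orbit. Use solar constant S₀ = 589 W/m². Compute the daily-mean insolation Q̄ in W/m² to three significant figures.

Solar declination: sin δ = sin ε · sin λ_s = sin 25.19° × sin 0.0° = 0.00000, so δ = +0.000°.
cos H₀ = −tan(-86.7°) tan(+0.000°) = 0.0000, H₀ = 1.5708 rad.
Bracket: H₀ sin φ sin δ + cos φ cos δ sin H₀ = 1.5708×-0.99834×0.00000 + 0.05756×1.00000×1.00000 = -0.000000 + 0.057560 = 0.057560.
Q̄ = (S₀/π) × [bracket] = (589/π) × 0.057560 = 10.79 W/m².

Q̄ ≈ 10.8 W/m²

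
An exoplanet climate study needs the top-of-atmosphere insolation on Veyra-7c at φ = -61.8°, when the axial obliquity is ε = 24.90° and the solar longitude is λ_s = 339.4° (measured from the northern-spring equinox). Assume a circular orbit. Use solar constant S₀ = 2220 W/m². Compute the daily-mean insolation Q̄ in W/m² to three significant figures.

Solar declination: sin δ = sin ε · sin λ_s = sin 24.90° × sin 339.4° = -0.14814, so δ = -8.519°.
cos H₀ = −tan(-61.8°) tan(-8.519°) = -0.2794, H₀ = 1.8539 rad.
Bracket: H₀ sin φ sin δ + cos φ cos δ sin H₀ = 1.8539×-0.88130×-0.14814 + 0.47255×0.98897×0.96019 = 0.242037 + 0.448733 = 0.690770.
Q̄ = (S₀/π) × [bracket] = (2220/π) × 0.690770 = 488.1 W/m².

Q̄ ≈ 488 W/m²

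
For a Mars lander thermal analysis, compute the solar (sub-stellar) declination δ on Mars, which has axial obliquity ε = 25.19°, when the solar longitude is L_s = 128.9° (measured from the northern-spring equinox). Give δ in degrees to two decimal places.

sin δ = sin ε · sin L_s = sin 25.19° × sin 128.9° = 0.331237.
δ = arcsin(0.331237) = +19.34°.

δ = +19.34°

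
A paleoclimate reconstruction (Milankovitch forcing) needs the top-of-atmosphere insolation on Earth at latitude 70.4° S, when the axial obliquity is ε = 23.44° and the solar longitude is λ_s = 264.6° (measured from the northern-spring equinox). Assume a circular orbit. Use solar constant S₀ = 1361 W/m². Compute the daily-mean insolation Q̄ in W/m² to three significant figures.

Q̄ ≈ 508 W/m²

Solar declination: sin δ = sin ε · sin λ_s = sin 23.44° × sin 264.6° = -0.39602, so δ = -23.330°.
cos H₀ = −tan(-70.4°) tan(-23.330°) = -1.2112 ≤ −1 ⇒ polar day, H₀ = π.
Bracket: H₀ sin φ sin δ + cos φ cos δ sin H₀ = 3.1416×-0.94206×-0.39602 + 0.33545×0.91824×0.00000 = 1.172051 + 0.000000 = 1.172051.
Q̄ = (S₀/π) × [bracket] = (1361/π) × 1.172051 = 507.8 W/m².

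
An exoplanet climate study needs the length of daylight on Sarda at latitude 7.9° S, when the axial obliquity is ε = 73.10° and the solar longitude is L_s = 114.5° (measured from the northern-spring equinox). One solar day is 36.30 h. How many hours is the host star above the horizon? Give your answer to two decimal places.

15.28 h

Solar declination: sin δ = sin ε · sin L_s = sin 73.10° × sin 114.5° = 0.87066, so δ = +60.536°.
cos h₀ = −tan ϕ · tan δ = −tan(-7.9°) × tan(+60.536°) = 0.2456, so h₀ = 1.3226 rad = 75.78°.
Daylight = 2h₀/(2π) × 36.30 h = (1.3226/π) × 36.30 = 15.28 h.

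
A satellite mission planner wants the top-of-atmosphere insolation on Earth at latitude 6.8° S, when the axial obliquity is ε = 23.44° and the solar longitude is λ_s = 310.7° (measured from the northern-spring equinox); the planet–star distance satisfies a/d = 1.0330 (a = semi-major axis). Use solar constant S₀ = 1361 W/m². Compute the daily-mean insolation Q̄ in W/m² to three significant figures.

Solar declination: sin δ = sin ε · sin λ_s = sin 23.44° × sin 310.7° = -0.30158, so δ = -17.552°.
cos H₀ = −tan(-6.8°) tan(-17.552°) = -0.0377, H₀ = 1.6085 rad.
Bracket: H₀ sin φ sin δ + cos φ cos δ sin H₀ = 1.6085×-0.11840×-0.30158 + 0.99297×0.95344×0.99929 = 0.057435 + 0.946065 = 1.003500.
Inverse-square distance factor (a/d)² = 1.0330² = 1.067089.
Q̄ = (S₀/π) × 1.067089 × [bracket] = (1361/π) × 1.067089 × 1.003500 = 463.9 W/m².

Q̄ ≈ 464 W/m²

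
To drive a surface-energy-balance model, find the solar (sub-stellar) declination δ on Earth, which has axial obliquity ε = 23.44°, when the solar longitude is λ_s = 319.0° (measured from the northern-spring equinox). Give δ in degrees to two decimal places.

sin δ = sin ε · sin λ_s = sin 23.44° × sin 319.0° = -0.260973.
δ = arcsin(-0.260973) = -15.13°.

δ = -15.13°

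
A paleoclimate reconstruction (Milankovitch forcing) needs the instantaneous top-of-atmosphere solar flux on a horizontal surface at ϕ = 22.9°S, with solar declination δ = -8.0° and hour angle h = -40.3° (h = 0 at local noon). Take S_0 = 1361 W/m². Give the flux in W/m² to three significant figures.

1.02e+03 W/m²

cos θ_z = sin ϕ sin δ + cos ϕ cos δ cos h = 0.054156 + 0.695722 = 0.749878.
Flux = S_0 · cos θ_z = 1361 × 0.749878 = 1021 W/m².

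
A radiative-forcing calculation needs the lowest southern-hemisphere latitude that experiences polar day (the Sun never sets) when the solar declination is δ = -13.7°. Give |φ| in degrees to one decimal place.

|φ| = 76.3°

Polar day requires cos H₀ = −tan φ tan δ ≤ −1, i.e. tan φ tan δ ≥ 1.
The boundary is |tan φ| · |tan δ| = 1, so |φ| = 90° − |δ| = 90° − 13.7° = 76.3° in the southern hemisphere.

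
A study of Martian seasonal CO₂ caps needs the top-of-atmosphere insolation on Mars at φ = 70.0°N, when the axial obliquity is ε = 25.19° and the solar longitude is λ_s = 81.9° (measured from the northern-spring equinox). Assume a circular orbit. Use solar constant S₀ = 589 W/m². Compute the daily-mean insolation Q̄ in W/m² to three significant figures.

Q̄ ≈ 233 W/m²

Solar declination: sin δ = sin ε · sin λ_s = sin 25.19° × sin 81.9° = 0.42138, so δ = +24.921°.
cos H₀ = −tan(+70.0°) tan(+24.921°) = -1.2766 ≤ −1 ⇒ polar day, H₀ = π.
Bracket: H₀ sin φ sin δ + cos φ cos δ sin H₀ = 3.1416×0.93969×0.42138 + 0.34202×0.90689×0.00000 = 1.243969 + 0.000000 = 1.243969.
Q̄ = (S₀/π) × [bracket] = (589/π) × 1.243969 = 233.2 W/m².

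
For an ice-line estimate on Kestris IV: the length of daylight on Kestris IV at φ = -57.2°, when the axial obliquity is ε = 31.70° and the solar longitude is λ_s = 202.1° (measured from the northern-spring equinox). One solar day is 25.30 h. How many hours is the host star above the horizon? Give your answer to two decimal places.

15.21 h

Solar declination: sin δ = sin ε · sin λ_s = sin 31.70° × sin 202.1° = -0.19770, so δ = -11.402°.
cos H₀ = −tan φ · tan δ = −tan(-57.2°) × tan(-11.402°) = -0.3129, so H₀ = 1.8891 rad = 108.24°.
Daylight = 2H₀/(2π) × 25.30 h = (1.8891/π) × 25.30 = 15.21 h.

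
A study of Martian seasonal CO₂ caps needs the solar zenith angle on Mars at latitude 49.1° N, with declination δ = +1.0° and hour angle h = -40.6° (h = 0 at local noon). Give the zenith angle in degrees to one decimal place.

cos θ_z = sin φ sin δ + cos φ cos δ cos h = 0.013191 + 0.497050 = 0.510241.
θ_z = arccos(0.510241) = 59.3°.

θ_z = 59.3°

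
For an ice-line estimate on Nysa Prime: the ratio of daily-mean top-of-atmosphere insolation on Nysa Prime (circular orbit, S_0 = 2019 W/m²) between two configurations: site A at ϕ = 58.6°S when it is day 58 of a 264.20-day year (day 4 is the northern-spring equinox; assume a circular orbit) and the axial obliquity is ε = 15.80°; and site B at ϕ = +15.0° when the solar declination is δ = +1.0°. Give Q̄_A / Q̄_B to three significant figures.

Q̄_A / Q̄_B ≈ 0.209

— Configuration A (ϕ=-58.6°):
Solar longitude: L_s = 360° × (58 − 4)/264.20 = 73.581°.
sin δ = sin 15.80° × sin 73.581° = 0.26118, so δ = +15.140°.
cos h₀ = −tan(-58.6°) tan(+15.140°) = 0.4433, h₀ = 1.1116 rad.
Bracket: h₀ sin ϕ sin δ + cos ϕ cos δ sin h₀ = 1.1116×-0.85355×0.26118 + 0.52101×0.96529×0.89639 = -0.247809 + 0.450818 = 0.203009.
Q̄ = (S_0/π) × [bracket] = (2019/π) × 0.203009 = 130.47 W/m².
— Configuration B (ϕ=+15.0°):
cos h₀ = −tan(+15.0°) tan(+1.000°) = -0.0047, h₀ = 1.5755 rad.
Bracket: h₀ sin ϕ sin δ + cos ϕ cos δ sin h₀ = 1.5755×0.25882×0.01745 + 0.96593×0.99985×0.99999 = 0.007116 + 0.965775 = 0.972891.
Q̄ = (S_0/π) × [bracket] = (2019/π) × 0.972891 = 625.25 W/m².
Ratio Q̄_A / Q̄_B = 130.47 / 625.25 = 0.2087.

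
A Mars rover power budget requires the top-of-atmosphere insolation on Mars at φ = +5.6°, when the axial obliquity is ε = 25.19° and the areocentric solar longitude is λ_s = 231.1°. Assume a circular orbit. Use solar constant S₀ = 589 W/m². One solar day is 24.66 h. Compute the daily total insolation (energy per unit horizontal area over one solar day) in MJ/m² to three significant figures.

14.8 MJ/m²

sin δ = sin 25.19° × sin 231.1° = -0.33124, so δ = -19.344°.
cos H₀ = −tan(+5.6°) tan(-19.344°) = 0.0344, H₀ = 1.5364 rad.
Bracket: H₀ sin φ sin δ + cos φ cos δ sin H₀ = 1.5364×0.09758×-0.33124 + 0.99523×0.94355×0.99941 = -0.049660 + 0.938495 = 0.888835.
Q̄ = (S₀/π) × [bracket] = (589/π) × 0.888835 = 166.64 W/m².
Daily total = Q̄ × 24.66 h × 3600 s/h = 166.64 × 24.66 × 3600 / 10⁶ = 14.79 MJ/m².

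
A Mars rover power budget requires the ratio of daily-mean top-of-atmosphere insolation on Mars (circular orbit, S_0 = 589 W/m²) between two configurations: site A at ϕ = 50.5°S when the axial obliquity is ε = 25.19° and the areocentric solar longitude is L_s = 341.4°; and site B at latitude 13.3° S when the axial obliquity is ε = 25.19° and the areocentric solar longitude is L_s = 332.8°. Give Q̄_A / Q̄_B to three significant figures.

— Configuration A (ϕ=-50.5°):
sin δ = sin 25.19° × sin 341.4° = -0.13576, so δ = -7.802°.
cos h₀ = −tan(-50.5°) tan(-7.802°) = -0.1662, h₀ = 1.7378 rad.
Bracket: h₀ sin ϕ sin δ + cos ϕ cos δ sin h₀ = 1.7378×-0.77162×-0.13576 + 0.63608×0.99074×0.98609 = 0.182043 + 0.621424 = 0.803467.
Q̄ = (S_0/π) × [bracket] = (589/π) × 0.803467 = 150.64 W/m².
— Configuration B (ϕ=-13.3°):
sin δ = sin 25.19° × sin 332.8° = -0.19455, so δ = -11.218°.
cos h₀ = −tan(-13.3°) tan(-11.218°) = -0.0469, h₀ = 1.6177 rad.
Bracket: h₀ sin ϕ sin δ + cos ϕ cos δ sin h₀ = 1.6177×-0.23005×-0.19455 + 0.97318×0.98089×0.99890 = 0.072402 + 0.953532 = 1.025934.
Q̄ = (S_0/π) × [bracket] = (589/π) × 1.025934 = 192.35 W/m².
Ratio Q̄_A / Q̄_B = 150.64 / 192.35 = 0.7832.

Q̄_A / Q̄_B ≈ 0.783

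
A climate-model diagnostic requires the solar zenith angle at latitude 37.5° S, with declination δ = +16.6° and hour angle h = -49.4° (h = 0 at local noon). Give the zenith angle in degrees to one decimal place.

cos θ_z = sin φ sin δ + cos φ cos δ cos h = -0.173916 + 0.494776 = 0.320860.
θ_z = arccos(0.320860) = 71.3°.

θ_z = 71.3°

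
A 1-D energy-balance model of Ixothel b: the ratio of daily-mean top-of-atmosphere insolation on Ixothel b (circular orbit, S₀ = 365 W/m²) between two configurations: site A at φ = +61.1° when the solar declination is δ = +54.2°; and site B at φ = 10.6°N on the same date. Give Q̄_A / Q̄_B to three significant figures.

Q̄_A / Q̄_B ≈ 2.69

— Configuration A (φ=+61.1°):
cos H₀ = −tan(+61.1°) tan(+54.200°) = -2.5117 ≤ −1 ⇒ polar day, H₀ = π.
Bracket: H₀ sin φ sin δ + cos φ cos δ sin H₀ = 3.1416×0.87546×0.81106 + 0.48328×0.58496×0.00000 = 2.230695 + 0.000000 = 2.230695.
Q̄ = (S₀/π) × [bracket] = (365/π) × 2.230695 = 259.17 W/m².
— Configuration B (φ=+10.6°):
cos H₀ = −tan(+10.6°) tan(+54.200°) = -0.2595, H₀ = 1.8333 rad.
Bracket: H₀ sin φ sin δ + cos φ cos δ sin H₀ = 1.8333×0.18395×0.81106 + 0.98294×0.58496×0.96575 = 0.273518 + 0.555287 = 0.828805.
Q̄ = (S₀/π) × [bracket] = (365/π) × 0.828805 = 96.293 W/m².
Ratio Q̄_A / Q̄_B = 259.17 / 96.293 = 2.691.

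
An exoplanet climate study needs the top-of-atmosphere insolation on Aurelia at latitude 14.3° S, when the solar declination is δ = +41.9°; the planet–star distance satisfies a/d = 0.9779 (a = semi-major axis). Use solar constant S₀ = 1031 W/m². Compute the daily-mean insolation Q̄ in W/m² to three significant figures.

cos H₀ = −tan(-14.3°) tan(+41.900°) = 0.2287, H₀ = 1.3400 rad.
Bracket: H₀ sin φ sin δ + cos φ cos δ sin H₀ = 1.3400×-0.24700×0.66783 + 0.96902×0.74431×0.97350 = -0.221038 + 0.702138 = 0.481100.
Inverse-square distance factor (a/d)² = 0.9779² = 0.956288.
Q̄ = (S₀/π) × 0.956288 × [bracket] = (1031/π) × 0.956288 × 0.481100 = 151.0 W/m².

Q̄ ≈ 151 W/m²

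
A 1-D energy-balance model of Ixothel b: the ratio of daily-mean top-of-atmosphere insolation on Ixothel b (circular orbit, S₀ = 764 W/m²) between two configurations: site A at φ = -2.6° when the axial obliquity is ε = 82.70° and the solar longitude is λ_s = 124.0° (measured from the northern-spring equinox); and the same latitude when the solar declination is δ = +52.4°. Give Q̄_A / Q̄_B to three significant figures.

— Configuration A (φ=-2.6°):
Solar declination: sin δ = sin ε · sin λ_s = sin 82.70° × sin 124.0° = 0.82232, so δ = +55.317°.
cos H₀ = −tan(-2.6°) tan(+55.317°) = 0.0656, H₀ = 1.5051 rad.
Bracket: H₀ sin φ sin δ + cos φ cos δ sin H₀ = 1.5051×-0.04536×0.82232 + 0.99897×0.56903×0.99784 = -0.056141 + 0.567216 = 0.511075.
Q̄ = (S₀/π) × [bracket] = (764/π) × 0.511075 = 124.29 W/m².
— Configuration B (φ=-2.6°):
cos H₀ = −tan(-2.6°) tan(+52.400°) = 0.0590, H₀ = 1.5118 rad.
Bracket: H₀ sin φ sin δ + cos φ cos δ sin H₀ = 1.5118×-0.04536×0.79229 + 0.99897×0.61015×0.99826 = -0.054331 + 0.608461 = 0.554130.
Q̄ = (S₀/π) × [bracket] = (764/π) × 0.554130 = 134.76 W/m².
Ratio Q̄_A / Q̄_B = 124.29 / 134.76 = 0.9223.

Q̄_A / Q̄_B ≈ 0.922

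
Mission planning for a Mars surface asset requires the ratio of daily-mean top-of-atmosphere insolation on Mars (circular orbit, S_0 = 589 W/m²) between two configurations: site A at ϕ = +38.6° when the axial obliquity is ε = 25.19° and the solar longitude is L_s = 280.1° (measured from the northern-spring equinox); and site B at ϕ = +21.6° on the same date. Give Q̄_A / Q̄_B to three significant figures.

Q̄_A / Q̄_B ≈ 0.564

— Configuration A (ϕ=+38.6°):
Solar declination: sin δ = sin ε · sin L_s = sin 25.19° × sin 280.1° = -0.41903, so δ = -24.773°.
cos h₀ = −tan(+38.6°) tan(-24.773°) = 0.3684, h₀ = 1.1935 rad.
Bracket: h₀ sin ϕ sin δ + cos ϕ cos δ sin h₀ = 1.1935×0.62388×-0.41903 + 0.78152×0.90797×0.92966 = -0.312010 + 0.659684 = 0.347674.
Q̄ = (S_0/π) × [bracket] = (589/π) × 0.347674 = 65.183 W/m².
— Configuration B (ϕ=+21.6°):
cos h₀ = −tan(+21.6°) tan(-24.773°) = 0.1827, h₀ = 1.3870 rad.
Bracket: h₀ sin ϕ sin δ + cos ϕ cos δ sin h₀ = 1.3870×0.36812×-0.41903 + 0.92978×0.90797×0.98317 = -0.213949 + 0.830004 = 0.616055.
Q̄ = (S_0/π) × [bracket] = (589/π) × 0.616055 = 115.50 W/m².
Ratio Q̄_A / Q̄_B = 65.183 / 115.50 = 0.5644.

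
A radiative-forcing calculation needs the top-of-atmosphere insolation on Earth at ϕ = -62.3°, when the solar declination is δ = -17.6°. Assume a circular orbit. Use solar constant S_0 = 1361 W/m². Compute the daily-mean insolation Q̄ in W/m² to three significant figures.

cos h₀ = −tan(-62.3°) tan(-17.600°) = -0.6042, h₀ = 2.2196 rad.
Bracket: h₀ sin ϕ sin δ + cos ϕ cos δ sin h₀ = 2.2196×-0.88539×-0.30237 + 0.46484×0.95319×0.79682 = 0.594221 + 0.353056 = 0.947277.
Q̄ = (S_0/π) × [bracket] = (1361/π) × 0.947277 = 410.4 W/m².

Q̄ ≈ 410 W/m²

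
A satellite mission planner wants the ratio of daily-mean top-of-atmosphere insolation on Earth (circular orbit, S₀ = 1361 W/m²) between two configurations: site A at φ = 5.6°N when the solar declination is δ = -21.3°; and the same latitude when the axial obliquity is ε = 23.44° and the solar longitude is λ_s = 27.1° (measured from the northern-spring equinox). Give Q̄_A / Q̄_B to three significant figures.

Q̄_A / Q̄_B ≈ 0.866

— Configuration A (φ=+5.6°):
cos H₀ = −tan(+5.6°) tan(-21.300°) = 0.0382, H₀ = 1.5326 rad.
Bracket: H₀ sin φ sin δ + cos φ cos δ sin H₀ = 1.5326×0.09758×-0.36325 + 0.99523×0.93169×0.99927 = -0.054324 + 0.926569 = 0.872245.
Q̄ = (S₀/π) × [bracket] = (1361/π) × 0.872245 = 377.87 W/m².
— Configuration B (φ=+5.6°):
Solar declination: sin δ = sin ε · sin λ_s = sin 23.44° × sin 27.1° = 0.18121, so δ = +10.440°.
cos H₀ = −tan(+5.6°) tan(+10.440°) = -0.0181, H₀ = 1.5889 rad.
Bracket: H₀ sin φ sin δ + cos φ cos δ sin H₀ = 1.5889×0.09758×0.18121 + 0.99523×0.98344×0.99984 = 0.028096 + 0.978592 = 1.006688.
Q̄ = (S₀/π) × [bracket] = (1361/π) × 1.006688 = 436.12 W/m².
Ratio Q̄_A / Q̄_B = 377.87 / 436.12 = 0.8664.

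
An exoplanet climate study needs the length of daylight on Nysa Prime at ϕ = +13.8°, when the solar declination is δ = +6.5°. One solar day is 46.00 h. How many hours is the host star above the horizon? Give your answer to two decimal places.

cos h₀ = −tan ϕ · tan δ = −tan(+13.8°) × tan(+6.500°) = -0.0280, so h₀ = 1.5988 rad = 91.60°.
Daylight = 2h₀/(2π) × 46.00 h = (1.5988/π) × 46.00 = 23.41 h.

23.41 h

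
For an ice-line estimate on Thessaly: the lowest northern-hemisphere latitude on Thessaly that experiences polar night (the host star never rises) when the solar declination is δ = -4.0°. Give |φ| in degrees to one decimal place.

|φ| = 86.0°

Polar night requires cos H₀ = −tan φ tan δ ≥ 1, i.e. tan φ tan δ ≤ −1.
The boundary is |tan φ| · |tan δ| = 1, so |φ| = 90° − |δ| = 90° − 4.0° = 86.0° in the northern hemisphere.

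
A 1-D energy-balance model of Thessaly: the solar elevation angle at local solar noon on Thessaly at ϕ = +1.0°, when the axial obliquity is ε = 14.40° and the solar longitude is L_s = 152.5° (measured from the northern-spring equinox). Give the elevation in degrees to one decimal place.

Solar declination: sin δ = sin ε · sin L_s = sin 14.40° × sin 152.5° = 0.11483, so δ = +6.594°.
At local noon the hour angle is zero, so the zenith angle equals |ϕ − δ| = |+1.0° − (+6.594°)| = 5.594°.
Elevation = 90° − 5.594° = 84.4°.

84.4°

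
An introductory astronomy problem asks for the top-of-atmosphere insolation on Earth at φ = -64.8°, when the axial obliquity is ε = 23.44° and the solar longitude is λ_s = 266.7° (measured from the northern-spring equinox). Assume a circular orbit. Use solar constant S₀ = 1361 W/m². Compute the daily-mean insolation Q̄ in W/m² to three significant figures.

Q̄ ≈ 493 W/m²

Solar declination: sin δ = sin ε · sin λ_s = sin 23.44° × sin 266.7° = -0.39713, so δ = -23.399°.
cos H₀ = −tan(-64.8°) tan(-23.399°) = -0.9196, H₀ = 2.7378 rad.
Bracket: H₀ sin φ sin δ + cos φ cos δ sin H₀ = 2.7378×-0.90483×-0.39713 + 0.42578×0.91776×0.39294 = 0.983788 + 0.153547 = 1.137335.
Q̄ = (S₀/π) × [bracket] = (1361/π) × 1.137335 = 492.7 W/m².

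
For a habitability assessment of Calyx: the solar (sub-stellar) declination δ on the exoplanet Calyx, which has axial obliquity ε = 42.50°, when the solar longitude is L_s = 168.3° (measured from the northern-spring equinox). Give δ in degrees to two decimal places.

δ = +7.87°

sin δ = sin ε · sin L_s = sin 42.50° × sin 168.3° = 0.137001.
δ = arcsin(0.137001) = +7.87°.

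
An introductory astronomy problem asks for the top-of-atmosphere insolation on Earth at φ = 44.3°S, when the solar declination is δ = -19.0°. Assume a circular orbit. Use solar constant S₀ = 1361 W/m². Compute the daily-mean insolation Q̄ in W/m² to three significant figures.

cos H₀ = −tan(-44.3°) tan(-19.000°) = -0.3360, H₀ = 1.9135 rad.
Bracket: H₀ sin φ sin δ + cos φ cos δ sin H₀ = 1.9135×-0.69842×-0.32557 + 0.71569×0.94552×0.94186 = 0.435100 + 0.637356 = 1.072456.
Q̄ = (S₀/π) × [bracket] = (1361/π) × 1.072456 = 464.6 W/m².

Q̄ ≈ 465 W/m²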